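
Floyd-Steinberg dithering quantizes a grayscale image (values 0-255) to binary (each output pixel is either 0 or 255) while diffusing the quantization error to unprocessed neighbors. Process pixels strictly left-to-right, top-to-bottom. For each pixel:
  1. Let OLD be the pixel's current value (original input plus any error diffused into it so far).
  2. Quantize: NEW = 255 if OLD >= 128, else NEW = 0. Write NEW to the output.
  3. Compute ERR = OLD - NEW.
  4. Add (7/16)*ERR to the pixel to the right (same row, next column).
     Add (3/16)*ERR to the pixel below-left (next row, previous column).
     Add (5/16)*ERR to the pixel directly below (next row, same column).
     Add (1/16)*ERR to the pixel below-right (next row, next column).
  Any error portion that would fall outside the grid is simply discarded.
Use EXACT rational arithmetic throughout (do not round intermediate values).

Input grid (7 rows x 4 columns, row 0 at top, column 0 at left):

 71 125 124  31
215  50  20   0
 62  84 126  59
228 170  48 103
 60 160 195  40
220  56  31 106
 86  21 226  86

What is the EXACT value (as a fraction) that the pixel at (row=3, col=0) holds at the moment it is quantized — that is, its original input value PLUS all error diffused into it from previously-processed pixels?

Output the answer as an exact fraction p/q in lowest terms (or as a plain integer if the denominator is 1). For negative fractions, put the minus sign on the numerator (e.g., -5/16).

(0,0): OLD=71 → NEW=0, ERR=71
(0,1): OLD=2497/16 → NEW=255, ERR=-1583/16
(0,2): OLD=20663/256 → NEW=0, ERR=20663/256
(0,3): OLD=271617/4096 → NEW=0, ERR=271617/4096
(1,0): OLD=55971/256 → NEW=255, ERR=-9309/256
(1,1): OLD=46581/2048 → NEW=0, ERR=46581/2048
(1,2): OLD=4025497/65536 → NEW=0, ERR=4025497/65536
(1,3): OLD=55197567/1048576 → NEW=0, ERR=55197567/1048576
(2,0): OLD=1798999/32768 → NEW=0, ERR=1798999/32768
(2,1): OLD=130412717/1048576 → NEW=0, ERR=130412717/1048576
(2,2): OLD=442287521/2097152 → NEW=255, ERR=-92486239/2097152
(2,3): OLD=2013099389/33554432 → NEW=0, ERR=2013099389/33554432
(3,0): OLD=4504283239/16777216 → NEW=255, ERR=226093159/16777216
Target (3,0): original=228, with diffused error = 4504283239/16777216

Answer: 4504283239/16777216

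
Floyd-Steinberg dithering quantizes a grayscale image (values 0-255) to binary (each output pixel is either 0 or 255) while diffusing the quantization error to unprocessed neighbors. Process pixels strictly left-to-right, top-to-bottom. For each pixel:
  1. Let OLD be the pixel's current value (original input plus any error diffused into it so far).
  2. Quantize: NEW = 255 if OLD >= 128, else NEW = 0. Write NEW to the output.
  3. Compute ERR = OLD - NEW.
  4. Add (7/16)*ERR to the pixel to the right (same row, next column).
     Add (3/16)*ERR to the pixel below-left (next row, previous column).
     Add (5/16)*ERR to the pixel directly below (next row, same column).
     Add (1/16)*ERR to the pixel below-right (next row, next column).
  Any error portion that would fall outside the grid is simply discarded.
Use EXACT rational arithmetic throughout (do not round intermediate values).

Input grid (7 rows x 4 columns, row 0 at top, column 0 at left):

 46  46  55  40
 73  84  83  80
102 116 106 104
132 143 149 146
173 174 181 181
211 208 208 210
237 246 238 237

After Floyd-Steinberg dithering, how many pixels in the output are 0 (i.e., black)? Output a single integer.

Answer: 11

Derivation:
(0,0): OLD=46 → NEW=0, ERR=46
(0,1): OLD=529/8 → NEW=0, ERR=529/8
(0,2): OLD=10743/128 → NEW=0, ERR=10743/128
(0,3): OLD=157121/2048 → NEW=0, ERR=157121/2048
(1,0): OLD=12771/128 → NEW=0, ERR=12771/128
(1,1): OLD=170933/1024 → NEW=255, ERR=-90187/1024
(1,2): OLD=2923353/32768 → NEW=0, ERR=2923353/32768
(1,3): OLD=77726399/524288 → NEW=255, ERR=-55967041/524288
(2,0): OLD=1911447/16384 → NEW=0, ERR=1911447/16384
(2,1): OLD=85187181/524288 → NEW=255, ERR=-48506259/524288
(2,2): OLD=71180001/1048576 → NEW=0, ERR=71180001/1048576
(2,3): OLD=1776967357/16777216 → NEW=0, ERR=1776967357/16777216
(3,0): OLD=1267608999/8388608 → NEW=255, ERR=-871486041/8388608
(3,1): OLD=11899212985/134217728 → NEW=0, ERR=11899212985/134217728
(3,2): OLD=479054369351/2147483648 → NEW=255, ERR=-68553960889/2147483648
(3,3): OLD=5819679826033/34359738368 → NEW=255, ERR=-2942053457807/34359738368
(4,0): OLD=337493426779/2147483648 → NEW=255, ERR=-210114903461/2147483648
(4,1): OLD=2515482440721/17179869184 → NEW=255, ERR=-1865384201199/17179869184
(4,2): OLD=62126144776561/549755813888 → NEW=0, ERR=62126144776561/549755813888
(4,3): OLD=1774061759843431/8796093022208 → NEW=255, ERR=-468941960819609/8796093022208
(5,0): OLD=43998489623147/274877906944 → NEW=255, ERR=-26095376647573/274877906944
(5,1): OLD=1298379622405069/8796093022208 → NEW=255, ERR=-944624098257971/8796093022208
(5,2): OLD=789663058711081/4398046511104 → NEW=255, ERR=-331838801620439/4398046511104
(5,3): OLD=23558437844259665/140737488355328 → NEW=255, ERR=-12329621686348975/140737488355328
(6,0): OLD=26345652181827143/140737488355328 → NEW=255, ERR=-9542407348781497/140737488355328
(6,1): OLD=366358617065343329/2251799813685248 → NEW=255, ERR=-207850335424394911/2251799813685248
(6,2): OLD=5436748400295544791/36028797018963968 → NEW=255, ERR=-3750594839540267049/36028797018963968
(6,3): OLD=91866695197728173025/576460752303423488 → NEW=255, ERR=-55130796639644816415/576460752303423488
Output grid:
  Row 0: ....  (4 black, running=4)
  Row 1: .#.#  (2 black, running=6)
  Row 2: .#..  (3 black, running=9)
  Row 3: #.##  (1 black, running=10)
  Row 4: ##.#  (1 black, running=11)
  Row 5: ####  (0 black, running=11)
  Row 6: ####  (0 black, running=11)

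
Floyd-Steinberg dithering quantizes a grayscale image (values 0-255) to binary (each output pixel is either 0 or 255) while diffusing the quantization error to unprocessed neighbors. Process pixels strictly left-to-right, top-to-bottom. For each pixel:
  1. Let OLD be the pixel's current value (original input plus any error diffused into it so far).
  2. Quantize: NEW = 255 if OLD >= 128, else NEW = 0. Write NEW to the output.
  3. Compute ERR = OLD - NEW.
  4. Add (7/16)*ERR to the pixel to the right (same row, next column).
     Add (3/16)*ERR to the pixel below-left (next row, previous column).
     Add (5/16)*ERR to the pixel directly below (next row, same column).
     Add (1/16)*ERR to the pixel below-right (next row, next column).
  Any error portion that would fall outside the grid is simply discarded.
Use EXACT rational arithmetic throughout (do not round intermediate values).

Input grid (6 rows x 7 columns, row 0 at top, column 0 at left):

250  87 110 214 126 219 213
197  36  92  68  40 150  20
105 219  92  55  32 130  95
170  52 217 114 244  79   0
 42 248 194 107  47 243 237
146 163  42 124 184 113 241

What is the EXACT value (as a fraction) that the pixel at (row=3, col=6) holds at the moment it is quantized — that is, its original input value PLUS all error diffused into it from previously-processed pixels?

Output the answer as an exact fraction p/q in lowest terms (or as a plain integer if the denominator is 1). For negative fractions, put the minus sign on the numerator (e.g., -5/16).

(0,0): OLD=250 → NEW=255, ERR=-5
(0,1): OLD=1357/16 → NEW=0, ERR=1357/16
(0,2): OLD=37659/256 → NEW=255, ERR=-27621/256
(0,3): OLD=683197/4096 → NEW=255, ERR=-361283/4096
(0,4): OLD=5728555/65536 → NEW=0, ERR=5728555/65536
(0,5): OLD=269738029/1048576 → NEW=255, ERR=2351149/1048576
(0,6): OLD=3590005051/16777216 → NEW=255, ERR=-688185029/16777216
(1,0): OLD=54103/256 → NEW=255, ERR=-11177/256
(1,1): OLD=46817/2048 → NEW=0, ERR=46817/2048
(1,2): OLD=3738613/65536 → NEW=0, ERR=3738613/65536
(1,3): OLD=19671377/262144 → NEW=0, ERR=19671377/262144
(1,4): OLD=1594736595/16777216 → NEW=0, ERR=1594736595/16777216
(1,5): OLD=25509260739/134217728 → NEW=255, ERR=-8716259901/134217728
(1,6): OLD=-45290600435/2147483648 → NEW=0, ERR=-45290600435/2147483648
(2,0): OLD=3134011/32768 → NEW=0, ERR=3134011/32768
(2,1): OLD=289359545/1048576 → NEW=255, ERR=21972665/1048576
(2,2): OLD=2256428395/16777216 → NEW=255, ERR=-2021761685/16777216
(2,3): OLD=6323876819/134217728 → NEW=0, ERR=6323876819/134217728
(2,4): OLD=80349521795/1073741824 → NEW=0, ERR=80349521795/1073741824
(2,5): OLD=4962612983745/34359738368 → NEW=255, ERR=-3799120300095/34359738368
(2,6): OLD=19778349649239/549755813888 → NEW=0, ERR=19778349649239/549755813888
(3,0): OLD=3419486475/16777216 → NEW=255, ERR=-858703605/16777216
(3,1): OLD=2622430127/134217728 → NEW=0, ERR=2622430127/134217728
(3,2): OLD=212637313341/1073741824 → NEW=255, ERR=-61166851779/1073741824
(3,3): OLD=473737003707/4294967296 → NEW=0, ERR=473737003707/4294967296
(3,4): OLD=163747165848843/549755813888 → NEW=255, ERR=23559433307403/549755813888
(3,5): OLD=328175881002705/4398046511104 → NEW=0, ERR=328175881002705/4398046511104
(3,6): OLD=2602077754576335/70368744177664 → NEW=0, ERR=2602077754576335/70368744177664
Target (3,6): original=0, with diffused error = 2602077754576335/70368744177664

Answer: 2602077754576335/70368744177664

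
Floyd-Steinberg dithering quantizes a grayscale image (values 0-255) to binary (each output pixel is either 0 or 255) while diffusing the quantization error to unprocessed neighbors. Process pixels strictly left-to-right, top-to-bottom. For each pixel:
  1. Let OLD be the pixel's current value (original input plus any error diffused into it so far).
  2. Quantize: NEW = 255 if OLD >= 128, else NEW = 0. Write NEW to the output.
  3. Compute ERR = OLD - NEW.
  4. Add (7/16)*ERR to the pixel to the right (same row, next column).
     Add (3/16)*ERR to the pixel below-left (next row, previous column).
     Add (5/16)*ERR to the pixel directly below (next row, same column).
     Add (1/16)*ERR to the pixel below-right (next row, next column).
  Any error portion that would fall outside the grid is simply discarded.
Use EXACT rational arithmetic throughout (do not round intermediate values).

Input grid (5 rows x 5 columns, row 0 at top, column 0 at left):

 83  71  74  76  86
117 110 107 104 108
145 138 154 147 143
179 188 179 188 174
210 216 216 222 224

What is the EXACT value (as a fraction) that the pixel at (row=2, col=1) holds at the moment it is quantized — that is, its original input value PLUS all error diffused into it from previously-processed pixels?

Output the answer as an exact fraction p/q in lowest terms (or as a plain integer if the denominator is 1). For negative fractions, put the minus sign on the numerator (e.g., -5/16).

(0,0): OLD=83 → NEW=0, ERR=83
(0,1): OLD=1717/16 → NEW=0, ERR=1717/16
(0,2): OLD=30963/256 → NEW=0, ERR=30963/256
(0,3): OLD=528037/4096 → NEW=255, ERR=-516443/4096
(0,4): OLD=2020995/65536 → NEW=0, ERR=2020995/65536
(1,0): OLD=41743/256 → NEW=255, ERR=-23537/256
(1,1): OLD=268649/2048 → NEW=255, ERR=-253591/2048
(1,2): OLD=4829341/65536 → NEW=0, ERR=4829341/65536
(1,3): OLD=28882841/262144 → NEW=0, ERR=28882841/262144
(1,4): OLD=662532267/4194304 → NEW=255, ERR=-407015253/4194304
(2,0): OLD=3049107/32768 → NEW=0, ERR=3049107/32768
(2,1): OLD=155278977/1048576 → NEW=255, ERR=-112107903/1048576
Target (2,1): original=138, with diffused error = 155278977/1048576

Answer: 155278977/1048576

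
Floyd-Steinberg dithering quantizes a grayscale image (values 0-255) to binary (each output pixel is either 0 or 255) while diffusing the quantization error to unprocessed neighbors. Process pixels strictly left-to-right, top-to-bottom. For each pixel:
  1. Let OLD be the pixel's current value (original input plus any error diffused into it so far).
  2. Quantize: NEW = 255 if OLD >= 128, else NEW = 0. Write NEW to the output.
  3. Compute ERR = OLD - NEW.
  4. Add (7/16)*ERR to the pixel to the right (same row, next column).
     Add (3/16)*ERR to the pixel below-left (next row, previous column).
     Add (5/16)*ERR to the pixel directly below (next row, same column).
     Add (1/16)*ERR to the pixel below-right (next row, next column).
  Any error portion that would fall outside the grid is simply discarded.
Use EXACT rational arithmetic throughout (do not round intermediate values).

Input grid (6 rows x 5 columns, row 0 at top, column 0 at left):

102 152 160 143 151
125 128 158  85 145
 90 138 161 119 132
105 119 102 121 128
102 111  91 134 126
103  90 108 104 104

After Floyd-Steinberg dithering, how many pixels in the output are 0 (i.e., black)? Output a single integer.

Answer: 16

Derivation:
(0,0): OLD=102 → NEW=0, ERR=102
(0,1): OLD=1573/8 → NEW=255, ERR=-467/8
(0,2): OLD=17211/128 → NEW=255, ERR=-15429/128
(0,3): OLD=184861/2048 → NEW=0, ERR=184861/2048
(0,4): OLD=6241995/32768 → NEW=255, ERR=-2113845/32768
(1,0): OLD=18679/128 → NEW=255, ERR=-13961/128
(1,1): OLD=46913/1024 → NEW=0, ERR=46913/1024
(1,2): OLD=5034837/32768 → NEW=255, ERR=-3321003/32768
(1,3): OLD=6453745/131072 → NEW=0, ERR=6453745/131072
(1,4): OLD=318817459/2097152 → NEW=255, ERR=-215956301/2097152
(2,0): OLD=1056859/16384 → NEW=0, ERR=1056859/16384
(2,1): OLD=81116825/524288 → NEW=255, ERR=-52576615/524288
(2,2): OLD=818313739/8388608 → NEW=0, ERR=818313739/8388608
(2,3): OLD=20323651825/134217728 → NEW=255, ERR=-13901868815/134217728
(2,4): OLD=123657378391/2147483648 → NEW=0, ERR=123657378391/2147483648
(3,0): OLD=892171435/8388608 → NEW=0, ERR=892171435/8388608
(3,1): OLD=10503516751/67108864 → NEW=255, ERR=-6609243569/67108864
(3,2): OLD=136813801365/2147483648 → NEW=0, ERR=136813801365/2147483648
(3,3): OLD=572941987405/4294967296 → NEW=255, ERR=-522274673075/4294967296
(3,4): OLD=5931884292513/68719476736 → NEW=0, ERR=5931884292513/68719476736
(4,0): OLD=125380792741/1073741824 → NEW=0, ERR=125380792741/1073741824
(4,1): OLD=5150620377637/34359738368 → NEW=255, ERR=-3611112906203/34359738368
(4,2): OLD=19776567968459/549755813888 → NEW=0, ERR=19776567968459/549755813888
(4,3): OLD=1160246206156837/8796093022208 → NEW=255, ERR=-1082757514506203/8796093022208
(4,4): OLD=12880408347978627/140737488355328 → NEW=0, ERR=12880408347978627/140737488355328
(5,0): OLD=65852436950415/549755813888 → NEW=0, ERR=65852436950415/549755813888
(5,1): OLD=543625533972077/4398046511104 → NEW=0, ERR=543625533972077/4398046511104
(5,2): OLD=20219814207954645/140737488355328 → NEW=255, ERR=-15668245322653995/140737488355328
(5,3): OLD=20398222162013243/562949953421312 → NEW=0, ERR=20398222162013243/562949953421312
(5,4): OLD=1267847963658331417/9007199254740992 → NEW=255, ERR=-1028987846300621543/9007199254740992
Output grid:
  Row 0: .##.#  (2 black, running=2)
  Row 1: #.#.#  (2 black, running=4)
  Row 2: .#.#.  (3 black, running=7)
  Row 3: .#.#.  (3 black, running=10)
  Row 4: .#.#.  (3 black, running=13)
  Row 5: ..#.#  (3 black, running=16)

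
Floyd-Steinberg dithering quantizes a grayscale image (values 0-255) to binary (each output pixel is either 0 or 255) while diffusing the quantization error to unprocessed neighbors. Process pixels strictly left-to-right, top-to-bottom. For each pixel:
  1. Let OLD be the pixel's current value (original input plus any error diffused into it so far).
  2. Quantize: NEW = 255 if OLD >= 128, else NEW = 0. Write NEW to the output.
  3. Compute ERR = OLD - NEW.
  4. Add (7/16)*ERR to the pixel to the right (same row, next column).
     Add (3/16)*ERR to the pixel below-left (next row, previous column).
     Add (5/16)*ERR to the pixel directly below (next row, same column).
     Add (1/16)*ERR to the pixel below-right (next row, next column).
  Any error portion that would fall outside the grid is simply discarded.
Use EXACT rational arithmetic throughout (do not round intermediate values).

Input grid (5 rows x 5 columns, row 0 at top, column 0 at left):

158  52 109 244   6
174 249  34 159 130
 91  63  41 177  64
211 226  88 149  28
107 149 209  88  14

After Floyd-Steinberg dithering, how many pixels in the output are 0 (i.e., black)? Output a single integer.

Answer: 14

Derivation:
(0,0): OLD=158 → NEW=255, ERR=-97
(0,1): OLD=153/16 → NEW=0, ERR=153/16
(0,2): OLD=28975/256 → NEW=0, ERR=28975/256
(0,3): OLD=1202249/4096 → NEW=255, ERR=157769/4096
(0,4): OLD=1497599/65536 → NEW=0, ERR=1497599/65536
(1,0): OLD=37243/256 → NEW=255, ERR=-28037/256
(1,1): OLD=448989/2048 → NEW=255, ERR=-73251/2048
(1,2): OLD=4033185/65536 → NEW=0, ERR=4033185/65536
(1,3): OLD=54871949/262144 → NEW=255, ERR=-11974771/262144
(1,4): OLD=501485319/4194304 → NEW=0, ERR=501485319/4194304
(2,0): OLD=1640655/32768 → NEW=0, ERR=1640655/32768
(2,1): OLD=82231381/1048576 → NEW=0, ERR=82231381/1048576
(2,2): OLD=1404938559/16777216 → NEW=0, ERR=1404938559/16777216
(2,3): OLD=60566038093/268435456 → NEW=255, ERR=-7885003187/268435456
(2,4): OLD=367896021211/4294967296 → NEW=0, ERR=367896021211/4294967296
(3,0): OLD=4049191519/16777216 → NEW=255, ERR=-228998561/16777216
(3,1): OLD=35348382323/134217728 → NEW=255, ERR=1122861683/134217728
(3,2): OLD=503468494305/4294967296 → NEW=0, ERR=503468494305/4294967296
(3,3): OLD=1824504196697/8589934592 → NEW=255, ERR=-365929124263/8589934592
(3,4): OLD=4713426937501/137438953472 → NEW=0, ERR=4713426937501/137438953472
(4,0): OLD=223989392945/2147483648 → NEW=0, ERR=223989392945/2147483648
(4,1): OLD=15006493255473/68719476736 → NEW=255, ERR=-2516973312207/68719476736
(4,2): OLD=244249202763519/1099511627776 → NEW=255, ERR=-36126262319361/1099511627776
(4,3): OLD=1303044077186865/17592186044416 → NEW=0, ERR=1303044077186865/17592186044416
(4,4): OLD=15329128607767255/281474976710656 → NEW=0, ERR=15329128607767255/281474976710656
Output grid:
  Row 0: #..#.  (3 black, running=3)
  Row 1: ##.#.  (2 black, running=5)
  Row 2: ...#.  (4 black, running=9)
  Row 3: ##.#.  (2 black, running=11)
  Row 4: .##..  (3 black, running=14)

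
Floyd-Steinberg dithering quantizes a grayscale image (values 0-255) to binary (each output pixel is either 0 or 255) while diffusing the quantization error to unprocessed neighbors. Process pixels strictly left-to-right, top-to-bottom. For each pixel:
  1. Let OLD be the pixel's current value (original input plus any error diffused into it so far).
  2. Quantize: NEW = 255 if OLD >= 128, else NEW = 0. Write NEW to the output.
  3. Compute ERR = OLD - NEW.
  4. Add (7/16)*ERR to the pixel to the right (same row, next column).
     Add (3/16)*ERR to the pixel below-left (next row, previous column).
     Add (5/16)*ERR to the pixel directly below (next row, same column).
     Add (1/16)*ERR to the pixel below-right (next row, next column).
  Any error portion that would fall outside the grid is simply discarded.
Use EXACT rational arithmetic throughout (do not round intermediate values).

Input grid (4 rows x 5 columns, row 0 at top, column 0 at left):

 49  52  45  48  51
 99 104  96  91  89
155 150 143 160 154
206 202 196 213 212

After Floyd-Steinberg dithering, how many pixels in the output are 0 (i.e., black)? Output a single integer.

(0,0): OLD=49 → NEW=0, ERR=49
(0,1): OLD=1175/16 → NEW=0, ERR=1175/16
(0,2): OLD=19745/256 → NEW=0, ERR=19745/256
(0,3): OLD=334823/4096 → NEW=0, ERR=334823/4096
(0,4): OLD=5686097/65536 → NEW=0, ERR=5686097/65536
(1,0): OLD=32789/256 → NEW=255, ERR=-32491/256
(1,1): OLD=182163/2048 → NEW=0, ERR=182163/2048
(1,2): OLD=11726607/65536 → NEW=255, ERR=-4985073/65536
(1,3): OLD=27355939/262144 → NEW=0, ERR=27355939/262144
(1,4): OLD=699935241/4194304 → NEW=255, ERR=-369612279/4194304
(2,0): OLD=4325889/32768 → NEW=255, ERR=-4029951/32768
(2,1): OLD=106740251/1048576 → NEW=0, ERR=106740251/1048576
(2,2): OLD=3169056529/16777216 → NEW=255, ERR=-1109133551/16777216
(2,3): OLD=38228112547/268435456 → NEW=255, ERR=-30222928733/268435456
(2,4): OLD=359601014709/4294967296 → NEW=0, ERR=359601014709/4294967296
(3,0): OLD=3131535089/16777216 → NEW=255, ERR=-1146654991/16777216
(3,1): OLD=24672930845/134217728 → NEW=255, ERR=-9552589795/134217728
(3,2): OLD=556003366863/4294967296 → NEW=255, ERR=-539213293617/4294967296
(3,3): OLD=1154973255735/8589934592 → NEW=255, ERR=-1035460065225/8589934592
(3,4): OLD=24517714107123/137438953472 → NEW=255, ERR=-10529219028237/137438953472
Output grid:
  Row 0: .....  (5 black, running=5)
  Row 1: #.#.#  (2 black, running=7)
  Row 2: #.##.  (2 black, running=9)
  Row 3: #####  (0 black, running=9)

Answer: 9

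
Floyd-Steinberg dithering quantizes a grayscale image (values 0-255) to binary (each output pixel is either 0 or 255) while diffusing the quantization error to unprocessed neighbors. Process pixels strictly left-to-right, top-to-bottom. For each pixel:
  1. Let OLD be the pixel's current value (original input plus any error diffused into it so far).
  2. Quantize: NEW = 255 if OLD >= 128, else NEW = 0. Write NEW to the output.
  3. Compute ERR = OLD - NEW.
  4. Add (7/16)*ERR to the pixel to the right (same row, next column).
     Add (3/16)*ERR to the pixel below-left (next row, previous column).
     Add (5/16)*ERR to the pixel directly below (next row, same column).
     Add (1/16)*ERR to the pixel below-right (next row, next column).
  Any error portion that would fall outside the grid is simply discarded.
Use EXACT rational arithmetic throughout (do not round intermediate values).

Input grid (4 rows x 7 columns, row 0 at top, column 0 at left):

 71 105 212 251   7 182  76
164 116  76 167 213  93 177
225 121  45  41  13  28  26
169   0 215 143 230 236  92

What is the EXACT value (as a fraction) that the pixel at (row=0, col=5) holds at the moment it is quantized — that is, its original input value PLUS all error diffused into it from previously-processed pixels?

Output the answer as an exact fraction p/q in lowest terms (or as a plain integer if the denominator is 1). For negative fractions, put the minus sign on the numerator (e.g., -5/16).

(0,0): OLD=71 → NEW=0, ERR=71
(0,1): OLD=2177/16 → NEW=255, ERR=-1903/16
(0,2): OLD=40951/256 → NEW=255, ERR=-24329/256
(0,3): OLD=857793/4096 → NEW=255, ERR=-186687/4096
(0,4): OLD=-848057/65536 → NEW=0, ERR=-848057/65536
(0,5): OLD=184904433/1048576 → NEW=255, ERR=-82482447/1048576
Target (0,5): original=182, with diffused error = 184904433/1048576

Answer: 184904433/1048576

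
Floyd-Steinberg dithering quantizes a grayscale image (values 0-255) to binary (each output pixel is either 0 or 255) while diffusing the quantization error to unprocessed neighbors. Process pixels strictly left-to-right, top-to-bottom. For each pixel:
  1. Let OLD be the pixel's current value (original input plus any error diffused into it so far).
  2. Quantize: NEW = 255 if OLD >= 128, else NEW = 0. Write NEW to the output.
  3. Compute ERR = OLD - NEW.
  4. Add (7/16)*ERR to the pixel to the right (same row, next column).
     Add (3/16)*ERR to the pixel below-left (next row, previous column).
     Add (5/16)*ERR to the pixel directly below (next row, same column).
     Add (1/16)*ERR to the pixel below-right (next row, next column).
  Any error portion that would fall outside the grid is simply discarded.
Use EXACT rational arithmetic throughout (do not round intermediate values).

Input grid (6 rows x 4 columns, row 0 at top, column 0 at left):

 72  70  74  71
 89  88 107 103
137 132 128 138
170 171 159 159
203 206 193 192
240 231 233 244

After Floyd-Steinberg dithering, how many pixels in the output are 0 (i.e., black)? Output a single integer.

(0,0): OLD=72 → NEW=0, ERR=72
(0,1): OLD=203/2 → NEW=0, ERR=203/2
(0,2): OLD=3789/32 → NEW=0, ERR=3789/32
(0,3): OLD=62875/512 → NEW=0, ERR=62875/512
(1,0): OLD=4177/32 → NEW=255, ERR=-3983/32
(1,1): OLD=23543/256 → NEW=0, ERR=23543/256
(1,2): OLD=1749859/8192 → NEW=255, ERR=-339101/8192
(1,3): OLD=17126693/131072 → NEW=255, ERR=-16296667/131072
(2,0): OLD=472461/4096 → NEW=0, ERR=472461/4096
(2,1): OLD=25645887/131072 → NEW=255, ERR=-7777473/131072
(2,2): OLD=18753635/262144 → NEW=0, ERR=18753635/262144
(2,3): OLD=536271495/4194304 → NEW=0, ERR=536271495/4194304
(3,0): OLD=408777181/2097152 → NEW=255, ERR=-125996579/2097152
(3,1): OLD=4925621251/33554432 → NEW=255, ERR=-3630758909/33554432
(3,2): OLD=82828971837/536870912 → NEW=255, ERR=-54073110723/536870912
(3,3): OLD=1368909026347/8589934592 → NEW=255, ERR=-821524294613/8589934592
(4,0): OLD=88012792089/536870912 → NEW=255, ERR=-48889290471/536870912
(4,1): OLD=471183161771/4294967296 → NEW=0, ERR=471183161771/4294967296
(4,2): OLD=25402386262507/137438953472 → NEW=255, ERR=-9644546872853/137438953472
(4,3): OLD=275135977041885/2199023255552 → NEW=0, ERR=275135977041885/2199023255552
(5,0): OLD=15950652283113/68719476736 → NEW=255, ERR=-1572814284567/68719476736
(5,1): OLD=519894978952799/2199023255552 → NEW=255, ERR=-40855951212961/2199023255552
(5,2): OLD=256470531197853/1099511627776 → NEW=255, ERR=-23904933885027/1099511627776
(5,3): OLD=9471684850528407/35184372088832 → NEW=255, ERR=499669967876247/35184372088832
Output grid:
  Row 0: ....  (4 black, running=4)
  Row 1: #.##  (1 black, running=5)
  Row 2: .#..  (3 black, running=8)
  Row 3: ####  (0 black, running=8)
  Row 4: #.#.  (2 black, running=10)
  Row 5: ####  (0 black, running=10)

Answer: 10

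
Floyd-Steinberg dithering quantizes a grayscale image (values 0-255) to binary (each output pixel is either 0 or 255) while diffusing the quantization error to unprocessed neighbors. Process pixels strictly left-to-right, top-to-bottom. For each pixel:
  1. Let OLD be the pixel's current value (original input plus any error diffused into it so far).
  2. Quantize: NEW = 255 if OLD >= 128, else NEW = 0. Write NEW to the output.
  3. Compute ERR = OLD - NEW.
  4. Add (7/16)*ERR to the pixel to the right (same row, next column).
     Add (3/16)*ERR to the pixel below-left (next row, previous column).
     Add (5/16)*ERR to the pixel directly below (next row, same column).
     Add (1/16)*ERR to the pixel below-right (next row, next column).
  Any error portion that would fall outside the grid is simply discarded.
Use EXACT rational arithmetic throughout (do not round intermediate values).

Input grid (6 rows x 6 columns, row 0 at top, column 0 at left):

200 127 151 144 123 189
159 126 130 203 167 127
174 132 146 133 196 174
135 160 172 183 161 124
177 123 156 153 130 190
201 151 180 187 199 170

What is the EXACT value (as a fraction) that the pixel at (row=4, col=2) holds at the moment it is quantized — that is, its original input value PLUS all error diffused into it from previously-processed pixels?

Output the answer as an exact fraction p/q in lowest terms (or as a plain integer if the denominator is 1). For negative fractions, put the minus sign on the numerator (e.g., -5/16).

(0,0): OLD=200 → NEW=255, ERR=-55
(0,1): OLD=1647/16 → NEW=0, ERR=1647/16
(0,2): OLD=50185/256 → NEW=255, ERR=-15095/256
(0,3): OLD=484159/4096 → NEW=0, ERR=484159/4096
(0,4): OLD=11450041/65536 → NEW=255, ERR=-5261639/65536
(0,5): OLD=161349391/1048576 → NEW=255, ERR=-106037489/1048576
(1,0): OLD=41245/256 → NEW=255, ERR=-24035/256
(1,1): OLD=210123/2048 → NEW=0, ERR=210123/2048
(1,2): OLD=12127911/65536 → NEW=255, ERR=-4583769/65536
(1,3): OLD=49964507/262144 → NEW=255, ERR=-16882213/262144
(1,4): OLD=1713994225/16777216 → NEW=0, ERR=1713994225/16777216
(1,5): OLD=36259283783/268435456 → NEW=255, ERR=-32191757497/268435456
(2,0): OLD=5370601/32768 → NEW=255, ERR=-2985239/32768
(2,1): OLD=110334099/1048576 → NEW=0, ERR=110334099/1048576
(2,2): OLD=2760107129/16777216 → NEW=255, ERR=-1518082951/16777216
(2,3): OLD=11820782321/134217728 → NEW=0, ERR=11820782321/134217728
(2,4): OLD=1030561421907/4294967296 → NEW=255, ERR=-64655238573/4294967296
(2,5): OLD=9368044203893/68719476736 → NEW=255, ERR=-8155422363787/68719476736
(3,0): OLD=2118288217/16777216 → NEW=0, ERR=2118288217/16777216
(3,1): OLD=30260863589/134217728 → NEW=255, ERR=-3964657051/134217728
(3,2): OLD=165238190847/1073741824 → NEW=255, ERR=-108565974273/1073741824
(3,3): OLD=10844547183229/68719476736 → NEW=255, ERR=-6678919384451/68719476736
(3,4): OLD=53341245375965/549755813888 → NEW=0, ERR=53341245375965/549755813888
(3,5): OLD=1129611487296723/8796093022208 → NEW=255, ERR=-1113392233366317/8796093022208
(4,0): OLD=452942163223/2147483648 → NEW=255, ERR=-94666167017/2147483648
(4,1): OLD=2866157132203/34359738368 → NEW=0, ERR=2866157132203/34359738368
(4,2): OLD=154842239453073/1099511627776 → NEW=255, ERR=-125533225629807/1099511627776
Target (4,2): original=156, with diffused error = 154842239453073/1099511627776

Answer: 154842239453073/1099511627776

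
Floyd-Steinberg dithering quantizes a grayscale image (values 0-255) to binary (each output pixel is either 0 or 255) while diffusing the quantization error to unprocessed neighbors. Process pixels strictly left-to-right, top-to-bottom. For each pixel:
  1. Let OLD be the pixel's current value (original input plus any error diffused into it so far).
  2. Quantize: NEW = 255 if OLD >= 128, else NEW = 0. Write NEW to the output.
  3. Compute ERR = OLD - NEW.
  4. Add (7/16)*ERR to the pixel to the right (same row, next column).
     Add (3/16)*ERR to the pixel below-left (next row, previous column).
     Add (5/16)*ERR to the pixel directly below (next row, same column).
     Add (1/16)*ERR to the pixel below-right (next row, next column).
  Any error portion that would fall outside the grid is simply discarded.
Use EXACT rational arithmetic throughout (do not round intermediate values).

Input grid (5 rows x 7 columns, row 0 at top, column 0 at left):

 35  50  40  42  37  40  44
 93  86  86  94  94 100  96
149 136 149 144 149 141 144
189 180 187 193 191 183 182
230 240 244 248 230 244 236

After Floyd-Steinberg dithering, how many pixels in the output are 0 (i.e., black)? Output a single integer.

(0,0): OLD=35 → NEW=0, ERR=35
(0,1): OLD=1045/16 → NEW=0, ERR=1045/16
(0,2): OLD=17555/256 → NEW=0, ERR=17555/256
(0,3): OLD=294917/4096 → NEW=0, ERR=294917/4096
(0,4): OLD=4489251/65536 → NEW=0, ERR=4489251/65536
(0,5): OLD=73367797/1048576 → NEW=0, ERR=73367797/1048576
(0,6): OLD=1251772083/16777216 → NEW=0, ERR=1251772083/16777216
(1,0): OLD=29743/256 → NEW=0, ERR=29743/256
(1,1): OLD=352841/2048 → NEW=255, ERR=-169399/2048
(1,2): OLD=5821181/65536 → NEW=0, ERR=5821181/65536
(1,3): OLD=45217401/262144 → NEW=255, ERR=-21629319/262144
(1,4): OLD=1626179595/16777216 → NEW=0, ERR=1626179595/16777216
(1,5): OLD=24500395515/134217728 → NEW=255, ERR=-9725125125/134217728
(1,6): OLD=197544515669/2147483648 → NEW=0, ERR=197544515669/2147483648
(2,0): OLD=5563955/32768 → NEW=255, ERR=-2791885/32768
(2,1): OLD=101493857/1048576 → NEW=0, ERR=101493857/1048576
(2,2): OLD=3329672547/16777216 → NEW=255, ERR=-948517533/16777216
(2,3): OLD=15731230987/134217728 → NEW=0, ERR=15731230987/134217728
(2,4): OLD=227445638779/1073741824 → NEW=255, ERR=-46358526341/1073741824
(2,5): OLD=4218478266281/34359738368 → NEW=0, ERR=4218478266281/34359738368
(2,6): OLD=122008114285359/549755813888 → NEW=255, ERR=-18179618256081/549755813888
(3,0): OLD=3028673795/16777216 → NEW=255, ERR=-1249516285/16777216
(3,1): OLD=21708139463/134217728 → NEW=255, ERR=-12517381177/134217728
(3,2): OLD=168100989637/1073741824 → NEW=255, ERR=-105703175483/1073741824
(3,3): OLD=751315265619/4294967296 → NEW=255, ERR=-343901394861/4294967296
(3,4): OLD=95010148057347/549755813888 → NEW=255, ERR=-45177584484093/549755813888
(3,5): OLD=776322886361529/4398046511104 → NEW=255, ERR=-345178973969991/4398046511104
(3,6): OLD=10203639110385639/70368744177664 → NEW=255, ERR=-7740390654918681/70368744177664
(4,0): OLD=406388444109/2147483648 → NEW=255, ERR=-141219886131/2147483648
(4,1): OLD=5462250373865/34359738368 → NEW=255, ERR=-3299482909975/34359738368
(4,2): OLD=82673447083591/549755813888 → NEW=255, ERR=-57514285457849/549755813888
(4,3): OLD=684540699646013/4398046511104 → NEW=255, ERR=-436961160685507/4398046511104
(4,4): OLD=4965643853226407/35184372088832 → NEW=255, ERR=-4006371029425753/35184372088832
(4,5): OLD=162012162161320487/1125899906842624 → NEW=255, ERR=-125092314083548633/1125899906842624
(4,6): OLD=2668154779923095617/18014398509481984 → NEW=255, ERR=-1925516839994810303/18014398509481984
Output grid:
  Row 0: .......  (7 black, running=7)
  Row 1: .#.#.#.  (4 black, running=11)
  Row 2: #.#.#.#  (3 black, running=14)
  Row 3: #######  (0 black, running=14)
  Row 4: #######  (0 black, running=14)

Answer: 14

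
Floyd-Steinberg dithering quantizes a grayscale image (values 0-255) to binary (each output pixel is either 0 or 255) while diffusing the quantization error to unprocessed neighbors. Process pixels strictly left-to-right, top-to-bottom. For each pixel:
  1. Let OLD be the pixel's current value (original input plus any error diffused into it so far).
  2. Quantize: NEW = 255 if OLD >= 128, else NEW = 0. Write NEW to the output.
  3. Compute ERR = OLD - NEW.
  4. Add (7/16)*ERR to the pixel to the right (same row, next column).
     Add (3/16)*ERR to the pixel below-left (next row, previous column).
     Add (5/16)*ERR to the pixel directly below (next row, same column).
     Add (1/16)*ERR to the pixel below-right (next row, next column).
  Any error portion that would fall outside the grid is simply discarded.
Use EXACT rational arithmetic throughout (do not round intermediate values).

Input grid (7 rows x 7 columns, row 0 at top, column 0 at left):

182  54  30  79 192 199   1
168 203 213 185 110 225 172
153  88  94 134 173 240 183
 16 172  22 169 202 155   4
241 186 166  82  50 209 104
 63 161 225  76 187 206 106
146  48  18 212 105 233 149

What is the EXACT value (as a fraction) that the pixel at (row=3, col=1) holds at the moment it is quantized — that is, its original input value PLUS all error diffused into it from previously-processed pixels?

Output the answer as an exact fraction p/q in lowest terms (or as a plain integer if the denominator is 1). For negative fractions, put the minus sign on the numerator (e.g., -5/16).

(0,0): OLD=182 → NEW=255, ERR=-73
(0,1): OLD=353/16 → NEW=0, ERR=353/16
(0,2): OLD=10151/256 → NEW=0, ERR=10151/256
(0,3): OLD=394641/4096 → NEW=0, ERR=394641/4096
(0,4): OLD=15345399/65536 → NEW=255, ERR=-1366281/65536
(0,5): OLD=199102657/1048576 → NEW=255, ERR=-68284223/1048576
(0,6): OLD=-461212345/16777216 → NEW=0, ERR=-461212345/16777216
(1,0): OLD=38227/256 → NEW=255, ERR=-27053/256
(1,1): OLD=341061/2048 → NEW=255, ERR=-181179/2048
(1,2): OLD=13509033/65536 → NEW=255, ERR=-3202647/65536
(1,3): OLD=50409781/262144 → NEW=255, ERR=-16436939/262144
(1,4): OLD=1172132415/16777216 → NEW=0, ERR=1172132415/16777216
(1,5): OLD=30703380847/134217728 → NEW=255, ERR=-3522139793/134217728
(1,6): OLD=317523334561/2147483648 → NEW=255, ERR=-230084995679/2147483648
(2,0): OLD=3387847/32768 → NEW=0, ERR=3387847/32768
(2,1): OLD=94182397/1048576 → NEW=0, ERR=94182397/1048576
(2,2): OLD=1690116407/16777216 → NEW=0, ERR=1690116407/16777216
(2,3): OLD=22618932543/134217728 → NEW=255, ERR=-11606588097/134217728
(2,4): OLD=159085859439/1073741824 → NEW=255, ERR=-114718305681/1073741824
(2,5): OLD=5818287707429/34359738368 → NEW=255, ERR=-2943445576411/34359738368
(2,6): OLD=60692727465299/549755813888 → NEW=0, ERR=60692727465299/549755813888
(3,0): OLD=1093038167/16777216 → NEW=0, ERR=1093038167/16777216
(3,1): OLD=34080842123/134217728 → NEW=255, ERR=-144678517/134217728
Target (3,1): original=172, with diffused error = 34080842123/134217728

Answer: 34080842123/134217728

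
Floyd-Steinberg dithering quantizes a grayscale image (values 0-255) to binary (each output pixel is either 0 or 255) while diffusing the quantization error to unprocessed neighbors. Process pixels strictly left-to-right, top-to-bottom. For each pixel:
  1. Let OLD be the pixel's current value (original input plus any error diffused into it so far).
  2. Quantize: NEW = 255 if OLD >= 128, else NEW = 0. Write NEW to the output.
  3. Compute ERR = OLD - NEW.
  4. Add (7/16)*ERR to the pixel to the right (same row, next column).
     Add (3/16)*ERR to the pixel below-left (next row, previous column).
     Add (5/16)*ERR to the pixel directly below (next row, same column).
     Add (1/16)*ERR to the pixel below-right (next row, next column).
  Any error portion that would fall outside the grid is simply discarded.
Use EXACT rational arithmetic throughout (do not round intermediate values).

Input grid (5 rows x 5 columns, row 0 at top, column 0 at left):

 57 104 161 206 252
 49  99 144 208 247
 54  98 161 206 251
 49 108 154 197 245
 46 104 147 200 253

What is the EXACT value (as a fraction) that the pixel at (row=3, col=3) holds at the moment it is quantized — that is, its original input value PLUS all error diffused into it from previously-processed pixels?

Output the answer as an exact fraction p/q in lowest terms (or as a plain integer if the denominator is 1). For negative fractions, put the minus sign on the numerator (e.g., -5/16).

Answer: 2055835064703/8589934592

Derivation:
(0,0): OLD=57 → NEW=0, ERR=57
(0,1): OLD=2063/16 → NEW=255, ERR=-2017/16
(0,2): OLD=27097/256 → NEW=0, ERR=27097/256
(0,3): OLD=1033455/4096 → NEW=255, ERR=-11025/4096
(0,4): OLD=16437897/65536 → NEW=255, ERR=-273783/65536
(1,0): OLD=11053/256 → NEW=0, ERR=11053/256
(1,1): OLD=208699/2048 → NEW=0, ERR=208699/2048
(1,2): OLD=13977303/65536 → NEW=255, ERR=-2734377/65536
(1,3): OLD=51049163/262144 → NEW=255, ERR=-15797557/262144
(1,4): OLD=919228929/4194304 → NEW=255, ERR=-150318591/4194304
(2,0): OLD=2837689/32768 → NEW=0, ERR=2837689/32768
(2,1): OLD=170506371/1048576 → NEW=255, ERR=-96880509/1048576
(2,2): OLD=1721501257/16777216 → NEW=0, ERR=1721501257/16777216
(2,3): OLD=59789170891/268435456 → NEW=255, ERR=-8661870389/268435456
(2,4): OLD=953125051085/4294967296 → NEW=255, ERR=-142091609395/4294967296
(3,0): OLD=985472297/16777216 → NEW=0, ERR=985472297/16777216
(3,1): OLD=17378147573/134217728 → NEW=255, ERR=-16847373067/134217728
(3,2): OLD=512494819735/4294967296 → NEW=0, ERR=512494819735/4294967296
(3,3): OLD=2055835064703/8589934592 → NEW=255, ERR=-134598256257/8589934592
Target (3,3): original=197, with diffused error = 2055835064703/8589934592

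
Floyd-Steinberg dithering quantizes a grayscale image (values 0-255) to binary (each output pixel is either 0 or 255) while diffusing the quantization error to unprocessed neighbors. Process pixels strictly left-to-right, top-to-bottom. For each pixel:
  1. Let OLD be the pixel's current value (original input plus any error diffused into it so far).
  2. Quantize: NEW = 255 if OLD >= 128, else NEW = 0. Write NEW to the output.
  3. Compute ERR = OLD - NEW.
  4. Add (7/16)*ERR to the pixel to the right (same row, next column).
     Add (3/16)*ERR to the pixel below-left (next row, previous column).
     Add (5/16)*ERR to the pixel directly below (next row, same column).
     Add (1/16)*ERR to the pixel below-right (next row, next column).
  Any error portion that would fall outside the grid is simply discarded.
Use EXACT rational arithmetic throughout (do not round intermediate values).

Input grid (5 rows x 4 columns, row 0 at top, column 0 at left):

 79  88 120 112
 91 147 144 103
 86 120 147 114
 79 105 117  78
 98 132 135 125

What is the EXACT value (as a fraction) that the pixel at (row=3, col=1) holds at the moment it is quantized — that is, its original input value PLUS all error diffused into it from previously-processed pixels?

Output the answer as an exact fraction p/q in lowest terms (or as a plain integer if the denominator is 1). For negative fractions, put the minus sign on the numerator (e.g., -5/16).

(0,0): OLD=79 → NEW=0, ERR=79
(0,1): OLD=1961/16 → NEW=0, ERR=1961/16
(0,2): OLD=44447/256 → NEW=255, ERR=-20833/256
(0,3): OLD=312921/4096 → NEW=0, ERR=312921/4096
(1,0): OLD=35499/256 → NEW=255, ERR=-29781/256
(1,1): OLD=254125/2048 → NEW=0, ERR=254125/2048
(1,2): OLD=12769073/65536 → NEW=255, ERR=-3942607/65536
(1,3): OLD=100105511/1048576 → NEW=0, ERR=100105511/1048576
(2,0): OLD=2389183/32768 → NEW=0, ERR=2389183/32768
(2,1): OLD=180485925/1048576 → NEW=255, ERR=-86900955/1048576
(2,2): OLD=246620505/2097152 → NEW=0, ERR=246620505/2097152
(2,3): OLD=6426440469/33554432 → NEW=255, ERR=-2129939691/33554432
(3,0): OLD=1446966479/16777216 → NEW=0, ERR=1446966479/16777216
(3,1): OLD=38504565649/268435456 → NEW=255, ERR=-29946475631/268435456
Target (3,1): original=105, with diffused error = 38504565649/268435456

Answer: 38504565649/268435456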